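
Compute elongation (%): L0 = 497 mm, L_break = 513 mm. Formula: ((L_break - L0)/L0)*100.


Formula: Elongation (%) = ((L_break - L0) / L0) * 100
Step 1: Extension = 513 - 497 = 16 mm
Step 2: Elongation = (16 / 497) * 100
Step 3: Elongation = 0.032193 * 100 = 3.2193% ≈ 3.2%

3.2%


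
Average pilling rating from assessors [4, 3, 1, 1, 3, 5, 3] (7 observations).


Formula: Mean = sum / count
Sum = 4 + 3 + 1 + 1 + 3 + 5 + 3 = 20
Mean = 20 / 7 = 2.9

2.9


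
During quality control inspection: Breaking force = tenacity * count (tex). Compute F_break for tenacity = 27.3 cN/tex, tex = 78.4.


Formula: Breaking force = Tenacity * Linear density
F = 27.3 cN/tex * 78.4 tex
F = 2140.32 cN

2140.32 cN


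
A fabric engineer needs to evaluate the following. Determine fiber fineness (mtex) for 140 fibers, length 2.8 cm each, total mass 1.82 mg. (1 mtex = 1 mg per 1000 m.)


Formula: fineness (mtex) = mass (mg) / total length (km) = (mass_mg / total_length_m) * 1000
Step 1: Convert fiber length: 2.8 cm = 0.028 m
Step 2: Total fiber length = 140 * 0.028 = 3.92 m
Step 3: Linear density = 1.82 mg / 3.92 m = 0.4643 mg/m
Step 4: fineness = 0.4643 * 1000 = 464.3 mtex

464.3 mtex


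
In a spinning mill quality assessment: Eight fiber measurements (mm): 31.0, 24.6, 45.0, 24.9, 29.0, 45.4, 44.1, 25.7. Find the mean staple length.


Formula: Mean = sum of lengths / count
Sum = 31.0 + 24.6 + 45.0 + 24.9 + 29.0 + 45.4 + 44.1 + 25.7
Sum = 269.7 mm
Mean = 269.7 / 8 = 33.71 mm

33.71 mm


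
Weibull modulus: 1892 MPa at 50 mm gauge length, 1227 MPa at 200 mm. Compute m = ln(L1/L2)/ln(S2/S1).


Formula: m = ln(L1/L2) / ln(S2/S1)
Step 1: ln(L1/L2) = ln(50/200) = -1.38629
Step 2: S2/S1 = 1227/1892 = 0.64852
Step 3: ln(S2/S1) = ln(0.64852) = -0.43306
Step 4: m = -1.38629 / -0.43306 = 3.20

3.20 (Weibull m)


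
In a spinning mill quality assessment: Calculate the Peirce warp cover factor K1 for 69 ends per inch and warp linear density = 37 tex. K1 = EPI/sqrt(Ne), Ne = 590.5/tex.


Formula: K1 = EPI / sqrt(Ne), with Ne = 590.5 / tex_warp
Step 1: Ne = 590.5 / 37 = 15.959
Step 2: sqrt(Ne) = sqrt(15.959) = 3.9949
Step 3: K1 = 69 / 3.9949 = 17.3

17.3


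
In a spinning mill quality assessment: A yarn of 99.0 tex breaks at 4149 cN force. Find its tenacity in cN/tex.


Formula: Tenacity = Breaking force / Linear density
Tenacity = 4149 cN / 99.0 tex
Tenacity = 41.91 cN/tex

41.91 cN/tex


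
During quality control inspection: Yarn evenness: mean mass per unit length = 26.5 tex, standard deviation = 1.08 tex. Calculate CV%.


Formula: CV% = (standard deviation / mean) * 100
Step 1: Ratio = 1.08 / 26.5 = 0.040755
Step 2: CV% = 0.040755 * 100 = 4.0755% ≈ 4.1%

4.1%


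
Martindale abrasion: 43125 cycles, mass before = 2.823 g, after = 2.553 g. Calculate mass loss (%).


Formula: Mass loss% = ((m_before - m_after) / m_before) * 100
Step 1: Mass loss = 2.823 - 2.553 = 0.27 g
Step 2: Ratio = 0.27 / 2.823 = 0.0956429
Step 3: Mass loss% = 0.0956429 * 100 = 9.56429% ≈ 9.56%

9.56%


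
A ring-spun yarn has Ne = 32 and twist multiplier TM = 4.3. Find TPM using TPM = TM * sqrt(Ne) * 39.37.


Formula: TPM = TM * sqrt(Ne) * 39.37
Step 1: sqrt(Ne) = sqrt(32) = 5.6569
Step 2: TM * sqrt(Ne) = 4.3 * 5.6569 = 24.3247
Step 3: TPM = 24.3247 * 39.37 = 958 twists/m

958 twists/m


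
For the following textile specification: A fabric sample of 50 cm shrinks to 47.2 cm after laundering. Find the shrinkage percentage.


Formula: Shrinkage% = ((L_before - L_after) / L_before) * 100
Step 1: Shrinkage = 50 - 47.2 = 2.8 cm
Step 2: Shrinkage% = (2.8 / 50) * 100
Step 3: Shrinkage% = 0.056 * 100 = 5.6%

5.6%


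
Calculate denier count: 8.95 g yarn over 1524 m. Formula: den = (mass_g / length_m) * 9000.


Formula: den = (mass_g / length_m) * 9000
Substituting: den = (8.95 / 1524) * 9000
Intermediate: 8.95 / 1524 = 0.0058727 g/m
den = 0.0058727 * 9000 = 52.9 denier

52.9 denier


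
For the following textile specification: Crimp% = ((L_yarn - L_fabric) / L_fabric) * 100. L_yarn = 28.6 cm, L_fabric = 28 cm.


Formula: Crimp% = ((L_yarn - L_fabric) / L_fabric) * 100
Step 1: Extension = 28.6 - 28 = 0.6 cm
Step 2: Crimp% = (0.6 / 28) * 100
Step 3: Crimp% = 0.021429 * 100 = 2.1429% ≈ 2.1%

2.1%


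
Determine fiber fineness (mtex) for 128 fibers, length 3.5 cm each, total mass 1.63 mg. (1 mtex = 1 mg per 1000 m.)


Formula: fineness (mtex) = mass (mg) / total length (km) = (mass_mg / total_length_m) * 1000
Step 1: Convert fiber length: 3.5 cm = 0.035 m
Step 2: Total fiber length = 128 * 0.035 = 4.48 m
Step 3: Linear density = 1.63 mg / 4.48 m = 0.3638 mg/m
Step 4: fineness = 0.3638 * 1000 = 363.8 mtex

363.8 mtex


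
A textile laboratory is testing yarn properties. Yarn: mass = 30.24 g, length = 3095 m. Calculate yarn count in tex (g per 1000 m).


Formula: Tex = (mass_g / length_m) * 1000
Substituting: Tex = (30.24 / 3095) * 1000
Intermediate: 30.24 / 3095 = 0.0097706 g/m
Tex = 0.0097706 * 1000 = 9.77 tex

9.77 tex


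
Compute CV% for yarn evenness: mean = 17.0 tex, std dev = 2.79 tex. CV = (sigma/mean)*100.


Formula: CV% = (standard deviation / mean) * 100
Step 1: Ratio = 2.79 / 17.0 = 0.164118
Step 2: CV% = 0.164118 * 100 = 16.4118% ≈ 16.4%

16.4%


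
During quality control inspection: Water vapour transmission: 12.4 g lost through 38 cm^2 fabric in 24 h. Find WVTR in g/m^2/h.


Formula: WVTR = mass_loss / (area * time)
Step 1: Convert area: 38 cm^2 = 0.0038 m^2
Step 2: WVTR = 12.4 g / (0.0038 m^2 * 24 h)
Step 3: WVTR = 12.4 / 0.0912 = 136.0 g/m^2/h

136.0 g/m^2/h


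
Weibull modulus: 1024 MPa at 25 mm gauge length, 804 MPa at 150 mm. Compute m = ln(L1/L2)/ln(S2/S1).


Formula: m = ln(L1/L2) / ln(S2/S1)
Step 1: ln(L1/L2) = ln(25/150) = -1.79176
Step 2: S2/S1 = 804/1024 = 0.78516
Step 3: ln(S2/S1) = ln(0.78516) = -0.24187
Step 4: m = -1.79176 / -0.24187 = 7.41

7.41 (Weibull m)


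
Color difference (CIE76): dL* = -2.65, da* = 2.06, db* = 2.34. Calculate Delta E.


Formula: Delta E = sqrt(dL*^2 + da*^2 + db*^2)
Step 1: dL*^2 = (-2.65)^2 = 7.0225
Step 2: da*^2 = 2.06^2 = 4.2436
Step 3: db*^2 = 2.34^2 = 5.4756
Step 4: Sum = 7.0225 + 4.2436 + 5.4756 = 16.7417
Step 5: Delta E = sqrt(16.7417) = 4.09

4.09 Delta E


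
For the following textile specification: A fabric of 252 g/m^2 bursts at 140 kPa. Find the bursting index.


Formula: Bursting Index = Bursting Strength / Fabric GSM
BI = 140 kPa / 252 g/m^2
BI = 0.556 kPa/(g/m^2)

0.556 kPa/(g/m^2)


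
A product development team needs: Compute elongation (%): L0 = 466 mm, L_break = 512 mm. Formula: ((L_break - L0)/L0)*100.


Formula: Elongation (%) = ((L_break - L0) / L0) * 100
Step 1: Extension = 512 - 466 = 46 mm
Step 2: Elongation = (46 / 466) * 100
Step 3: Elongation = 0.098712 * 100 = 9.8712% ≈ 9.9%

9.9%


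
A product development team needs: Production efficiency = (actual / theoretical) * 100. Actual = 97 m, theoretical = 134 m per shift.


Formula: Efficiency% = (Actual output / Theoretical output) * 100
Efficiency% = (97 / 134) * 100
Efficiency% = 0.723881 * 100 = 72.3881% ≈ 72.4%

72.4%


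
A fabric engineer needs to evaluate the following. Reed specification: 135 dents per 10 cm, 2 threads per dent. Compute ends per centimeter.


Formula: EPC = (dents per 10 cm * ends per dent) / 10
Step 1: Total ends per 10 cm = 135 * 2 = 270
Step 2: EPC = 270 / 10 = 27.0 ends/cm

27.0 ends/cm


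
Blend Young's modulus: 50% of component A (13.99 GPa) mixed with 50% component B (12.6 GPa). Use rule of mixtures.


Formula: Blend property = (fraction_A * property_A) + (fraction_B * property_B)
Step 1: Contribution A = 50/100 * 13.99 GPa = 6.995 GPa
Step 2: Contribution B = 50/100 * 12.6 GPa = 6.3 GPa
Step 3: Blend Young's modulus = 6.995 + 6.3 = 13.295 GPa

13.295 GPa


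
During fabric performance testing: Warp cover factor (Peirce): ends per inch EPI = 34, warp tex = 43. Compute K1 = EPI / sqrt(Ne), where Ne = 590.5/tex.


Formula: K1 = EPI / sqrt(Ne), with Ne = 590.5 / tex_warp
Step 1: Ne = 590.5 / 43 = 13.733
Step 2: sqrt(Ne) = sqrt(13.733) = 3.7058
Step 3: K1 = 34 / 3.7058 = 9.2

9.2


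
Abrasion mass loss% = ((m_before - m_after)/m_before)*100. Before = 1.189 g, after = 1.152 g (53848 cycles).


Formula: Mass loss% = ((m_before - m_after) / m_before) * 100
Step 1: Mass loss = 1.189 - 1.152 = 0.037 g
Step 2: Ratio = 0.037 / 1.189 = 0.0311186
Step 3: Mass loss% = 0.0311186 * 100 = 3.11186% ≈ 3.11%

3.11%


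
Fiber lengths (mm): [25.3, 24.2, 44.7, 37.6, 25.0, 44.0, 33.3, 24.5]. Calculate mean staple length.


Formula: Mean = sum of lengths / count
Sum = 25.3 + 24.2 + 44.7 + 37.6 + 25.0 + 44.0 + 33.3 + 24.5
Sum = 258.6 mm
Mean = 258.6 / 8 = 32.33 mm

32.33 mm


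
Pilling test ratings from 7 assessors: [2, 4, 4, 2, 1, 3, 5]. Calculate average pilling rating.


Formula: Mean = sum / count
Sum = 2 + 4 + 4 + 2 + 1 + 3 + 5 = 21
Mean = 21 / 7 = 3.0

3.0


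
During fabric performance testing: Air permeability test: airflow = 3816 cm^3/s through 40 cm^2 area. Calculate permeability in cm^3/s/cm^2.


Formula: Air Permeability = Airflow / Test Area
AP = 3816 cm^3/s / 40 cm^2
AP = 95.4 cm^3/s/cm^2

95.4 cm^3/s/cm^2


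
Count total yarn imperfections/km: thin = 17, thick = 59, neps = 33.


Formula: Total = thin places + thick places + neps
Total = 17 + 59 + 33
Total = 109 imperfections/km

109 imperfections/km


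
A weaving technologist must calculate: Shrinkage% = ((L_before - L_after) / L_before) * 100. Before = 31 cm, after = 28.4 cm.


Formula: Shrinkage% = ((L_before - L_after) / L_before) * 100
Step 1: Shrinkage = 31 - 28.4 = 2.6 cm
Step 2: Shrinkage% = (2.6 / 31) * 100
Step 3: Shrinkage% = 0.083871 * 100 = 8.3871% ≈ 8.4%

8.4%


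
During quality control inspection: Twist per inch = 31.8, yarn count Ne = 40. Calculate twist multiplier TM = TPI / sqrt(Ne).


Formula: TM = TPI / sqrt(Ne)
Step 1: sqrt(Ne) = sqrt(40) = 6.3246
Step 2: TM = 31.8 / 6.3246 = 5.03

5.03 TM


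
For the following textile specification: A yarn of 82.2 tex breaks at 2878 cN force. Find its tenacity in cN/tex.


Formula: Tenacity = Breaking force / Linear density
Tenacity = 2878 cN / 82.2 tex
Tenacity = 35.01 cN/tex

35.01 cN/tex


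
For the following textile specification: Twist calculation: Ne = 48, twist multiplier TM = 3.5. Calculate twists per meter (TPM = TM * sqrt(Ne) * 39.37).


Formula: TPM = TM * sqrt(Ne) * 39.37
Step 1: sqrt(Ne) = sqrt(48) = 6.9282
Step 2: TM * sqrt(Ne) = 3.5 * 6.9282 = 24.2487
Step 3: TPM = 24.2487 * 39.37 = 955 twists/m

955 twists/m


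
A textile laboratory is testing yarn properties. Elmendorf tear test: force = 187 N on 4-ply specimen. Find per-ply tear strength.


Formula: Per-ply strength = Total force / Number of plies
Per-ply = 187 N / 4
Per-ply = 46.75 N

46.75 N


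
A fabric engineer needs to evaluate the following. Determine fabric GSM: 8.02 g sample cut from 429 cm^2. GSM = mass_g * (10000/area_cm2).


Formula: GSM = mass_g / area_m2
Step 1: Convert area: 429 cm^2 = 429 / 10000 = 0.0429 m^2
Step 2: GSM = 8.02 g / 0.0429 m^2 = 186.9 g/m^2

186.9 g/m^2


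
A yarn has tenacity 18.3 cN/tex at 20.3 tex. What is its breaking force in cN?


Formula: Breaking force = Tenacity * Linear density
F = 18.3 cN/tex * 20.3 tex
F = 371.49 cN

371.49 cN


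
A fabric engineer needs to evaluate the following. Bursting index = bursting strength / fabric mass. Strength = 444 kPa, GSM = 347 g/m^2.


Formula: Bursting Index = Bursting Strength / Fabric GSM
BI = 444 kPa / 347 g/m^2
BI = 1.280 kPa/(g/m^2)

1.280 kPa/(g/m^2)


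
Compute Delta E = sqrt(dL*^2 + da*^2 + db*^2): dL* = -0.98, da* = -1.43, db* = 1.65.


Formula: Delta E = sqrt(dL*^2 + da*^2 + db*^2)
Step 1: dL*^2 = (-0.98)^2 = 0.9604
Step 2: da*^2 = (-1.43)^2 = 2.0449
Step 3: db*^2 = 1.65^2 = 2.7225
Step 4: Sum = 0.9604 + 2.0449 + 2.7225 = 5.7278
Step 5: Delta E = sqrt(5.7278) = 2.39

2.39 Delta E


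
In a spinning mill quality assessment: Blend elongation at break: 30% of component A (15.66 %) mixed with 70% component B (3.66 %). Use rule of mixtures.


Formula: Blend property = (fraction_A * property_A) + (fraction_B * property_B)
Step 1: Contribution A = 30/100 * 15.66 % = 4.698 %
Step 2: Contribution B = 70/100 * 3.66 % = 2.562 %
Step 3: Blend elongation at break = 4.698 + 2.562 = 7.26 %

7.26 %


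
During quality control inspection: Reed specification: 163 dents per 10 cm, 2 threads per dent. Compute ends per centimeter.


Formula: EPC = (dents per 10 cm * ends per dent) / 10
Step 1: Total ends per 10 cm = 163 * 2 = 326
Step 2: EPC = 326 / 10 = 32.6 ends/cm

32.6 ends/cm


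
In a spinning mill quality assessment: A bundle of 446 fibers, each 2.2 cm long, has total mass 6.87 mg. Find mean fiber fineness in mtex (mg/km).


Formula: fineness (mtex) = mass (mg) / total length (km) = (mass_mg / total_length_m) * 1000
Step 1: Convert fiber length: 2.2 cm = 0.022 m
Step 2: Total fiber length = 446 * 0.022 = 9.812 m
Step 3: Linear density = 6.87 mg / 9.812 m = 0.7002 mg/m
Step 4: fineness = 0.7002 * 1000 = 700.2 mtex

700.2 mtex


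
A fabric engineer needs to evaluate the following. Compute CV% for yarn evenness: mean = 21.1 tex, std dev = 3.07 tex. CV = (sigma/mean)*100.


Formula: CV% = (standard deviation / mean) * 100
Step 1: Ratio = 3.07 / 21.1 = 0.145498
Step 2: CV% = 0.145498 * 100 = 14.5498% ≈ 14.5%

14.5%


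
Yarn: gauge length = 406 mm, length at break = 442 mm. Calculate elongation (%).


Formula: Elongation (%) = ((L_break - L0) / L0) * 100
Step 1: Extension = 442 - 406 = 36 mm
Step 2: Elongation = (36 / 406) * 100
Step 3: Elongation = 0.08867 * 100 = 8.867% ≈ 8.9%

8.9%


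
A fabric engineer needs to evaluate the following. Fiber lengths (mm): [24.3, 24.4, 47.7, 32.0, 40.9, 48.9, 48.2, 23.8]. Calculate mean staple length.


Formula: Mean = sum of lengths / count
Sum = 24.3 + 24.4 + 47.7 + 32.0 + 40.9 + 48.9 + 48.2 + 23.8
Sum = 290.2 mm
Mean = 290.2 / 8 = 36.28 mm

36.28 mm


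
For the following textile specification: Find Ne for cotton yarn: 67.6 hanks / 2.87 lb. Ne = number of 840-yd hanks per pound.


Formula: Ne = hanks / mass_lb
Substituting: Ne = 67.6 / 2.87
Ne = 23.6

23.6 Ne


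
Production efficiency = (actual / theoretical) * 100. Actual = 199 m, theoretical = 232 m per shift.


Formula: Efficiency% = (Actual output / Theoretical output) * 100
Efficiency% = (199 / 232) * 100
Efficiency% = 0.857759 * 100 = 85.7759% ≈ 85.8%

85.8%


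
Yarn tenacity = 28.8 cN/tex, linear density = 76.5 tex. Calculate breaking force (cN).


Formula: Breaking force = Tenacity * Linear density
F = 28.8 cN/tex * 76.5 tex
F = 2203.20 cN

2203.20 cN


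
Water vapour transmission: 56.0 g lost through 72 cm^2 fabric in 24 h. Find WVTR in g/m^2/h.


Formula: WVTR = mass_loss / (area * time)
Step 1: Convert area: 72 cm^2 = 0.0072 m^2
Step 2: WVTR = 56.0 g / (0.0072 m^2 * 24 h)
Step 3: WVTR = 56.0 / 0.1728 = 324.1 g/m^2/h

324.1 g/m^2/h


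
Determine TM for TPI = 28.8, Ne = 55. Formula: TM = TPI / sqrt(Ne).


Formula: TM = TPI / sqrt(Ne)
Step 1: sqrt(Ne) = sqrt(55) = 7.4162
Step 2: TM = 28.8 / 7.4162 = 3.88

3.88 TM


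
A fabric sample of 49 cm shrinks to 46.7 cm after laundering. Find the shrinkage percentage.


Formula: Shrinkage% = ((L_before - L_after) / L_before) * 100
Step 1: Shrinkage = 49 - 46.7 = 2.3 cm
Step 2: Shrinkage% = (2.3 / 49) * 100
Step 3: Shrinkage% = 0.046939 * 100 = 4.6939% ≈ 4.7%

4.7%


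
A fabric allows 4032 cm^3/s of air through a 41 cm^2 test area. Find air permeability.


Formula: Air Permeability = Airflow / Test Area
AP = 4032 cm^3/s / 41 cm^2
AP = 98.3 cm^3/s/cm^2

98.3 cm^3/s/cm^2


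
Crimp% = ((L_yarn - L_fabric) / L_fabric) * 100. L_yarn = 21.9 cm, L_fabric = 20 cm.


Formula: Crimp% = ((L_yarn - L_fabric) / L_fabric) * 100
Step 1: Extension = 21.9 - 20 = 1.9 cm
Step 2: Crimp% = (1.9 / 20) * 100
Step 3: Crimp% = 0.095 * 100 = 9.5%

9.5%


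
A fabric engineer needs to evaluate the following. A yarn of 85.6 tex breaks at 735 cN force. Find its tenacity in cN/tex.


Formula: Tenacity = Breaking force / Linear density
Tenacity = 735 cN / 85.6 tex
Tenacity = 8.59 cN/tex

8.59 cN/tex


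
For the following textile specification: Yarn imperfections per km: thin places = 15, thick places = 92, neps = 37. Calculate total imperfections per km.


Formula: Total = thin places + thick places + neps
Total = 15 + 92 + 37
Total = 144 imperfections/km

144 imperfections/km


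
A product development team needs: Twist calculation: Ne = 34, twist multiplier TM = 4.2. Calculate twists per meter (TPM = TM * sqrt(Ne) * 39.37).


Formula: TPM = TM * sqrt(Ne) * 39.37
Step 1: sqrt(Ne) = sqrt(34) = 5.831
Step 2: TM * sqrt(Ne) = 4.2 * 5.831 = 24.4902
Step 3: TPM = 24.4902 * 39.37 = 964 twists/m

964 twists/m


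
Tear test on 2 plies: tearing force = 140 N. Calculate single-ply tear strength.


Formula: Per-ply strength = Total force / Number of plies
Per-ply = 140 N / 2
Per-ply = 70 N

70 N


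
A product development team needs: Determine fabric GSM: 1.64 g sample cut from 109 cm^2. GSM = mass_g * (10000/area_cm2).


Formula: GSM = mass_g / area_m2
Step 1: Convert area: 109 cm^2 = 109 / 10000 = 0.0109 m^2
Step 2: GSM = 1.64 g / 0.0109 m^2 = 150.5 g/m^2

150.5 g/m^2


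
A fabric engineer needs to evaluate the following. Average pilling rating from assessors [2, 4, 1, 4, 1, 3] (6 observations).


Formula: Mean = sum / count
Sum = 2 + 4 + 1 + 4 + 1 + 3 = 15
Mean = 15 / 6 = 2.5

2.5


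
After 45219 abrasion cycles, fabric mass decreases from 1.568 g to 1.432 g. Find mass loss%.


Formula: Mass loss% = ((m_before - m_after) / m_before) * 100
Step 1: Mass loss = 1.568 - 1.432 = 0.136 g
Step 2: Ratio = 0.136 / 1.568 = 0.0867347
Step 3: Mass loss% = 0.0867347 * 100 = 8.67347% ≈ 8.67%

8.67%


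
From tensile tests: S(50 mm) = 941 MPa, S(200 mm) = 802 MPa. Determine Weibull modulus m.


Formula: m = ln(L1/L2) / ln(S2/S1)
Step 1: ln(L1/L2) = ln(50/200) = -1.38629
Step 2: S2/S1 = 802/941 = 0.85228
Step 3: ln(S2/S1) = ln(0.85228) = -0.15984
Step 4: m = -1.38629 / -0.15984 = 8.67

8.67 (Weibull m)


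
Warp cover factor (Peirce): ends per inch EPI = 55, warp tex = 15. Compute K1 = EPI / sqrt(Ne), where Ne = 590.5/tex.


Formula: K1 = EPI / sqrt(Ne), with Ne = 590.5 / tex_warp
Step 1: Ne = 590.5 / 15 = 39.367
Step 2: sqrt(Ne) = sqrt(39.367) = 6.2743
Step 3: K1 = 55 / 6.2743 = 8.8

8.8


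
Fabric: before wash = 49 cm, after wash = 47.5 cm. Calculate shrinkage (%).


Formula: Shrinkage% = ((L_before - L_after) / L_before) * 100
Step 1: Shrinkage = 49 - 47.5 = 1.5 cm
Step 2: Shrinkage% = (1.5 / 49) * 100
Step 3: Shrinkage% = 0.030612 * 100 = 3.0612% ≈ 3.1%

3.1%


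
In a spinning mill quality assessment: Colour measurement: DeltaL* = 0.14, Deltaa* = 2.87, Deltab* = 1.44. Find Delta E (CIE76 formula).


Formula: Delta E = sqrt(dL*^2 + da*^2 + db*^2)
Step 1: dL*^2 = 0.14^2 = 0.0196
Step 2: da*^2 = 2.87^2 = 8.2369
Step 3: db*^2 = 1.44^2 = 2.0736
Step 4: Sum = 0.0196 + 8.2369 + 2.0736 = 10.3301
Step 5: Delta E = sqrt(10.3301) = 3.21

3.21 Delta E


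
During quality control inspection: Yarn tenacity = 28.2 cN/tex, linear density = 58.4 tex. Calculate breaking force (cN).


Formula: Breaking force = Tenacity * Linear density
F = 28.2 cN/tex * 58.4 tex
F = 1646.88 cN

1646.88 cN


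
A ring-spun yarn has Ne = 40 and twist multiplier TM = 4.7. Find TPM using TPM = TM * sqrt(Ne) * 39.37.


Formula: TPM = TM * sqrt(Ne) * 39.37
Step 1: sqrt(Ne) = sqrt(40) = 6.3246
Step 2: TM * sqrt(Ne) = 4.7 * 6.3246 = 29.7256
Step 3: TPM = 29.7256 * 39.37 = 1170 twists/m

1170 twists/m


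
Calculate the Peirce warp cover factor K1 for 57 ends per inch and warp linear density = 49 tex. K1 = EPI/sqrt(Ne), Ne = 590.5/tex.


Formula: K1 = EPI / sqrt(Ne), with Ne = 590.5 / tex_warp
Step 1: Ne = 590.5 / 49 = 12.051
Step 2: sqrt(Ne) = sqrt(12.051) = 3.4715
Step 3: K1 = 57 / 3.4715 = 16.4

16.4


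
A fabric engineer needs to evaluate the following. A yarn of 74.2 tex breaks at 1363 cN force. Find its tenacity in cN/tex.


Formula: Tenacity = Breaking force / Linear density
Tenacity = 1363 cN / 74.2 tex
Tenacity = 18.37 cN/tex

18.37 cN/tex


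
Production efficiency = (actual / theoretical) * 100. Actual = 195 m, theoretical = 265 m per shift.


Formula: Efficiency% = (Actual output / Theoretical output) * 100
Efficiency% = (195 / 265) * 100
Efficiency% = 0.735849 * 100 = 73.5849% ≈ 73.6%

73.6%


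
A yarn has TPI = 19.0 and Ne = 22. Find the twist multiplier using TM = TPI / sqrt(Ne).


Formula: TM = TPI / sqrt(Ne)
Step 1: sqrt(Ne) = sqrt(22) = 4.6904
Step 2: TM = 19.0 / 4.6904 = 4.05

4.05 TM


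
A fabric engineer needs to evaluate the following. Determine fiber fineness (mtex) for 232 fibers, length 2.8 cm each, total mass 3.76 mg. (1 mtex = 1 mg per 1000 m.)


Formula: fineness (mtex) = mass (mg) / total length (km) = (mass_mg / total_length_m) * 1000
Step 1: Convert fiber length: 2.8 cm = 0.028 m
Step 2: Total fiber length = 232 * 0.028 = 6.496 m
Step 3: Linear density = 3.76 mg / 6.496 m = 0.5788 mg/m
Step 4: fineness = 0.5788 * 1000 = 578.8 mtex

578.8 mtex


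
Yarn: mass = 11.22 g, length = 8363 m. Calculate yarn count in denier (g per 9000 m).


Formula: den = (mass_g / length_m) * 9000
Substituting: den = (11.22 / 8363) * 9000
Intermediate: 11.22 / 8363 = 0.00134162 g/m
den = 0.00134162 * 9000 = 12.1 denier

12.1 denier


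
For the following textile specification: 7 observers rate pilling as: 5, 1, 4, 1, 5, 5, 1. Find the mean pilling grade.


Formula: Mean = sum / count
Sum = 5 + 1 + 4 + 1 + 5 + 5 + 1 = 22
Mean = 22 / 7 = 3.1

3.1


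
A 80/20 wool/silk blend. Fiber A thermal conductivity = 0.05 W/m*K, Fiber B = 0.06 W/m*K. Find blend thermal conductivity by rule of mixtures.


Formula: Blend property = (fraction_A * property_A) + (fraction_B * property_B)
Step 1: Contribution A = 80/100 * 0.05 W/m*K = 0.04 W/m*K
Step 2: Contribution B = 20/100 * 0.06 W/m*K = 0.012 W/m*K
Step 3: Blend thermal conductivity = 0.04 + 0.012 = 0.052 W/m*K

0.052 W/m*K


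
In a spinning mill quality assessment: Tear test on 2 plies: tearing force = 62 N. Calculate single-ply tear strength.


Formula: Per-ply strength = Total force / Number of plies
Per-ply = 62 N / 2
Per-ply = 31 N

31 N


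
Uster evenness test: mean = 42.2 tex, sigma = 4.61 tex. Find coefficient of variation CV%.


Formula: CV% = (standard deviation / mean) * 100
Step 1: Ratio = 4.61 / 42.2 = 0.109242
Step 2: CV% = 0.109242 * 100 = 10.9242% ≈ 10.9%

10.9%


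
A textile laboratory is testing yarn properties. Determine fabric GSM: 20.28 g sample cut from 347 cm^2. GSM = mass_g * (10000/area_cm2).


Formula: GSM = mass_g / area_m2
Step 1: Convert area: 347 cm^2 = 347 / 10000 = 0.0347 m^2
Step 2: GSM = 20.28 g / 0.0347 m^2 = 584.4 g/m^2

584.4 g/m^2


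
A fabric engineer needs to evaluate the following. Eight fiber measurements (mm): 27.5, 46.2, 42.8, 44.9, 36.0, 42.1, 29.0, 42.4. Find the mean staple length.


Formula: Mean = sum of lengths / count
Sum = 27.5 + 46.2 + 42.8 + 44.9 + 36.0 + 42.1 + 29.0 + 42.4
Sum = 310.9 mm
Mean = 310.9 / 8 = 38.86 mm

38.86 mm


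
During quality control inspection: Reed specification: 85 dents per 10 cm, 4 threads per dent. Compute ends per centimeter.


Formula: EPC = (dents per 10 cm * ends per dent) / 10
Step 1: Total ends per 10 cm = 85 * 4 = 340
Step 2: EPC = 340 / 10 = 34.0 ends/cm

34.0 ends/cm


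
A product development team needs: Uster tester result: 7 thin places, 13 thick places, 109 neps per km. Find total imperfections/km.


Formula: Total = thin places + thick places + neps
Total = 7 + 13 + 109
Total = 129 imperfections/km

129 imperfections/km


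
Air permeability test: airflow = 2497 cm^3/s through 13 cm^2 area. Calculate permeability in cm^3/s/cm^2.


Formula: Air Permeability = Airflow / Test Area
AP = 2497 cm^3/s / 13 cm^2
AP = 192.1 cm^3/s/cm^2

192.1 cm^3/s/cm^2


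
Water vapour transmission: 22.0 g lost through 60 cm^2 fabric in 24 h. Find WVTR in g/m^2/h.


Formula: WVTR = mass_loss / (area * time)
Step 1: Convert area: 60 cm^2 = 0.006 m^2
Step 2: WVTR = 22.0 g / (0.006 m^2 * 24 h)
Step 3: WVTR = 22.0 / 0.144 = 152.8 g/m^2/h

152.8 g/m^2/h


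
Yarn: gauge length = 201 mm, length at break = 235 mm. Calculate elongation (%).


Formula: Elongation (%) = ((L_break - L0) / L0) * 100
Step 1: Extension = 235 - 201 = 34 mm
Step 2: Elongation = (34 / 201) * 100
Step 3: Elongation = 0.169154 * 100 = 16.9154% ≈ 16.9%

16.9%


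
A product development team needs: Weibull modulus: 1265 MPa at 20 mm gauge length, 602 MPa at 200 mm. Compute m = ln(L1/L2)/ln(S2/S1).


Formula: m = ln(L1/L2) / ln(S2/S1)
Step 1: ln(L1/L2) = ln(20/200) = -2.30259
Step 2: S2/S1 = 602/1265 = 0.47589
Step 3: ln(S2/S1) = ln(0.47589) = -0.74257
Step 4: m = -2.30259 / -0.74257 = 3.10

3.10 (Weibull m)


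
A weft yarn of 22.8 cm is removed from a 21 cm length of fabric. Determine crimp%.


Formula: Crimp% = ((L_yarn - L_fabric) / L_fabric) * 100
Step 1: Extension = 22.8 - 21 = 1.8 cm
Step 2: Crimp% = (1.8 / 21) * 100
Step 3: Crimp% = 0.085714 * 100 = 8.5714% ≈ 8.6%

8.6%


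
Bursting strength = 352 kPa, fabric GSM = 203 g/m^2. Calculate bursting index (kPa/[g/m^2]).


Formula: Bursting Index = Bursting Strength / Fabric GSM
BI = 352 kPa / 203 g/m^2
BI = 1.734 kPa/(g/m^2)

1.734 kPa/(g/m^2)


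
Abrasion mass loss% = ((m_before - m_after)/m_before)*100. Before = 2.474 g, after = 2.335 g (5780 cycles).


Formula: Mass loss% = ((m_before - m_after) / m_before) * 100
Step 1: Mass loss = 2.474 - 2.335 = 0.139 g
Step 2: Ratio = 0.139 / 2.474 = 0.0561843
Step 3: Mass loss% = 0.0561843 * 100 = 5.61843% ≈ 5.62%

5.62%


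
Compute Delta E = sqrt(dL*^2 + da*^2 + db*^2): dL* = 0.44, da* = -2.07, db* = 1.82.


Formula: Delta E = sqrt(dL*^2 + da*^2 + db*^2)
Step 1: dL*^2 = 0.44^2 = 0.1936
Step 2: da*^2 = (-2.07)^2 = 4.2849
Step 3: db*^2 = 1.82^2 = 3.3124
Step 4: Sum = 0.1936 + 4.2849 + 3.3124 = 7.7909
Step 5: Delta E = sqrt(7.7909) = 2.79

2.79 Delta E


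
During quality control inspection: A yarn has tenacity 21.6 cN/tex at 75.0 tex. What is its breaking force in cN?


Formula: Breaking force = Tenacity * Linear density
F = 21.6 cN/tex * 75.0 tex
F = 1620.00 cN

1620.00 cN


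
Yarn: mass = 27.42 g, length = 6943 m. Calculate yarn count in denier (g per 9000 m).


Formula: den = (mass_g / length_m) * 9000
Substituting: den = (27.42 / 6943) * 9000
Intermediate: 27.42 / 6943 = 0.0039493 g/m
den = 0.0039493 * 9000 = 35.5 denier

35.5 denier


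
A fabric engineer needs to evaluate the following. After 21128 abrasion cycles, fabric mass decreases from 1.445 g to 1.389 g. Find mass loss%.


Formula: Mass loss% = ((m_before - m_after) / m_before) * 100
Step 1: Mass loss = 1.445 - 1.389 = 0.056 g
Step 2: Ratio = 0.056 / 1.445 = 0.0387543
Step 3: Mass loss% = 0.0387543 * 100 = 3.87543% ≈ 3.88%

3.88%


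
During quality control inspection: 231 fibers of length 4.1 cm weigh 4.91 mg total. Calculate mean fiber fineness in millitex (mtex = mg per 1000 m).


Formula: fineness (mtex) = mass (mg) / total length (km) = (mass_mg / total_length_m) * 1000
Step 1: Convert fiber length: 4.1 cm = 0.041 m
Step 2: Total fiber length = 231 * 0.041 = 9.471 m
Step 3: Linear density = 4.91 mg / 9.471 m = 0.5184 mg/m
Step 4: fineness = 0.5184 * 1000 = 518.4 mtex

518.4 mtex


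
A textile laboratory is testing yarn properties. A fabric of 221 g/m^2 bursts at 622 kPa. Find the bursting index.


Formula: Bursting Index = Bursting Strength / Fabric GSM
BI = 622 kPa / 221 g/m^2
BI = 2.814 kPa/(g/m^2)

2.814 kPa/(g/m^2)


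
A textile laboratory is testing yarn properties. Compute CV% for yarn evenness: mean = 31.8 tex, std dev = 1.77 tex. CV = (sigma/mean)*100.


Formula: CV% = (standard deviation / mean) * 100
Step 1: Ratio = 1.77 / 31.8 = 0.05566
Step 2: CV% = 0.05566 * 100 = 5.566% ≈ 5.6%

5.6%


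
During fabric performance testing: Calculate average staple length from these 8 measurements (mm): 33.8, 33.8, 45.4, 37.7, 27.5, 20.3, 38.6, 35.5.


Formula: Mean = sum of lengths / count
Sum = 33.8 + 33.8 + 45.4 + 37.7 + 27.5 + 20.3 + 38.6 + 35.5
Sum = 272.6 mm
Mean = 272.6 / 8 = 34.08 mm

34.08 mm


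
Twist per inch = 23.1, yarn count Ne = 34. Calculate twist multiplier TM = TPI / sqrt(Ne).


Formula: TM = TPI / sqrt(Ne)
Step 1: sqrt(Ne) = sqrt(34) = 5.831
Step 2: TM = 23.1 / 5.831 = 3.96

3.96 TM


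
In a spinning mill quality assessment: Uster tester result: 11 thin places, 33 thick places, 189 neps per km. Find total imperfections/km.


Formula: Total = thin places + thick places + neps
Total = 11 + 33 + 189
Total = 233 imperfections/km

233 imperfections/km


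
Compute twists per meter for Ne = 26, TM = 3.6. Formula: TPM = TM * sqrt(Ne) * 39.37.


Formula: TPM = TM * sqrt(Ne) * 39.37
Step 1: sqrt(Ne) = sqrt(26) = 5.099
Step 2: TM * sqrt(Ne) = 3.6 * 5.099 = 18.3564
Step 3: TPM = 18.3564 * 39.37 = 723 twists/m

723 twists/m


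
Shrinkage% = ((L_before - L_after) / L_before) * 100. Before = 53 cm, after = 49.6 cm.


Formula: Shrinkage% = ((L_before - L_after) / L_before) * 100
Step 1: Shrinkage = 53 - 49.6 = 3.4 cm
Step 2: Shrinkage% = (3.4 / 53) * 100
Step 3: Shrinkage% = 0.064151 * 100 = 6.4151% ≈ 6.4%

6.4%


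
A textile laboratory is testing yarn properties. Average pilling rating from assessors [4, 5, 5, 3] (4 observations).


Formula: Mean = sum / count
Sum = 4 + 5 + 5 + 3 = 17
Mean = 17 / 4 = 4.3

4.3


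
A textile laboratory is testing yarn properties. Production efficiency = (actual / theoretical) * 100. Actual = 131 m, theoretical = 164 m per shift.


Formula: Efficiency% = (Actual output / Theoretical output) * 100
Efficiency% = (131 / 164) * 100
Efficiency% = 0.79878 * 100 = 79.878% ≈ 79.9%

79.9%


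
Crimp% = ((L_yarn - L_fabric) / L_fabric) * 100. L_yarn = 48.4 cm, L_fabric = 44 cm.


Formula: Crimp% = ((L_yarn - L_fabric) / L_fabric) * 100
Step 1: Extension = 48.4 - 44 = 4.4 cm
Step 2: Crimp% = (4.4 / 44) * 100
Step 3: Crimp% = 0.1 * 100 = 10.0%

10.0%


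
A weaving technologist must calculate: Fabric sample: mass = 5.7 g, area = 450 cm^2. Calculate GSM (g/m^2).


Formula: GSM = mass_g / area_m2
Step 1: Convert area: 450 cm^2 = 450 / 10000 = 0.045 m^2
Step 2: GSM = 5.7 g / 0.045 m^2 = 126.7 g/m^2

126.7 g/m^2


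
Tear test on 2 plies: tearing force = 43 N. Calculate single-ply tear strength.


Formula: Per-ply strength = Total force / Number of plies
Per-ply = 43 N / 2
Per-ply = 21.5 N

21.5 N


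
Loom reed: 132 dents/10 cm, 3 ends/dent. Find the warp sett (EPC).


Formula: EPC = (dents per 10 cm * ends per dent) / 10
Step 1: Total ends per 10 cm = 132 * 3 = 396
Step 2: EPC = 396 / 10 = 39.6 ends/cm

39.6 ends/cm


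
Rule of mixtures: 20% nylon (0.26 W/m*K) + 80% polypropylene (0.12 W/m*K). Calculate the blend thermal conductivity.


Formula: Blend property = (fraction_A * property_A) + (fraction_B * property_B)
Step 1: Contribution A = 20/100 * 0.26 W/m*K = 0.052 W/m*K
Step 2: Contribution B = 80/100 * 0.12 W/m*K = 0.096 W/m*K
Step 3: Blend thermal conductivity = 0.052 + 0.096 = 0.148 W/m*K

0.148 W/m*K


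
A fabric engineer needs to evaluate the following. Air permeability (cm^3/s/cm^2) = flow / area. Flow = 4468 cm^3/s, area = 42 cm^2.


Formula: Air Permeability = Airflow / Test Area
AP = 4468 cm^3/s / 42 cm^2
AP = 106.4 cm^3/s/cm^2

106.4 cm^3/s/cm^2


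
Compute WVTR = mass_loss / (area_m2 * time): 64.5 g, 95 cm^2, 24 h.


Formula: WVTR = mass_loss / (area * time)
Step 1: Convert area: 95 cm^2 = 0.0095 m^2
Step 2: WVTR = 64.5 g / (0.0095 m^2 * 24 h)
Step 3: WVTR = 64.5 / 0.228 = 282.9 g/m^2/h

282.9 g/m^2/h


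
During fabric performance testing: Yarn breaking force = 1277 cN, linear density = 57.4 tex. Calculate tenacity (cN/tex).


Formula: Tenacity = Breaking force / Linear density
Tenacity = 1277 cN / 57.4 tex
Tenacity = 22.25 cN/tex

22.25 cN/tex


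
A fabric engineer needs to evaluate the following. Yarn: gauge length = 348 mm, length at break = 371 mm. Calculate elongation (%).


Formula: Elongation (%) = ((L_break - L0) / L0) * 100
Step 1: Extension = 371 - 348 = 23 mm
Step 2: Elongation = (23 / 348) * 100
Step 3: Elongation = 0.066092 * 100 = 6.6092% ≈ 6.6%

6.6%


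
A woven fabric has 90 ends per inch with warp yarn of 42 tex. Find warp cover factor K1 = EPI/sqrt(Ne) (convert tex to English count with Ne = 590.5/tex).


Formula: K1 = EPI / sqrt(Ne), with Ne = 590.5 / tex_warp
Step 1: Ne = 590.5 / 42 = 14.06
Step 2: sqrt(Ne) = sqrt(14.06) = 3.7497
Step 3: K1 = 90 / 3.7497 = 24.0

24.0


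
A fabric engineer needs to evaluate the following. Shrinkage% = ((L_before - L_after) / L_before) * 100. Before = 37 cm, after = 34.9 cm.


Formula: Shrinkage% = ((L_before - L_after) / L_before) * 100
Step 1: Shrinkage = 37 - 34.9 = 2.1 cm
Step 2: Shrinkage% = (2.1 / 37) * 100
Step 3: Shrinkage% = 0.056757 * 100 = 5.6757% ≈ 5.7%

5.7%


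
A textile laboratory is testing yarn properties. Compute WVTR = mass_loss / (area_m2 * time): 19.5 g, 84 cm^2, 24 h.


Formula: WVTR = mass_loss / (area * time)
Step 1: Convert area: 84 cm^2 = 0.0084 m^2
Step 2: WVTR = 19.5 g / (0.0084 m^2 * 24 h)
Step 3: WVTR = 19.5 / 0.2016 = 96.7 g/m^2/h

96.7 g/m^2/h


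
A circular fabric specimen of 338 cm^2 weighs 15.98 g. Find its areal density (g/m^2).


Formula: GSM = mass_g / area_m2
Step 1: Convert area: 338 cm^2 = 338 / 10000 = 0.0338 m^2
Step 2: GSM = 15.98 g / 0.0338 m^2 = 472.8 g/m^2

472.8 g/m^2


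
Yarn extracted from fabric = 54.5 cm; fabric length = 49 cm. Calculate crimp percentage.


Formula: Crimp% = ((L_yarn - L_fabric) / L_fabric) * 100
Step 1: Extension = 54.5 - 49 = 5.5 cm
Step 2: Crimp% = (5.5 / 49) * 100
Step 3: Crimp% = 0.112245 * 100 = 11.2245% ≈ 11.2%

11.2%


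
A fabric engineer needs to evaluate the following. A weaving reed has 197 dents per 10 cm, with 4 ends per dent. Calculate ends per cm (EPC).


Formula: EPC = (dents per 10 cm * ends per dent) / 10
Step 1: Total ends per 10 cm = 197 * 4 = 788
Step 2: EPC = 788 / 10 = 78.8 ends/cm

78.8 ends/cm


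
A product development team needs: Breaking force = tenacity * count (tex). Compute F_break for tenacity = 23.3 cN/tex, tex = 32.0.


Formula: Breaking force = Tenacity * Linear density
F = 23.3 cN/tex * 32.0 tex
F = 745.60 cN

745.60 cN


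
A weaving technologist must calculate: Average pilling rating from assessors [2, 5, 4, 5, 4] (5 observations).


Formula: Mean = sum / count
Sum = 2 + 5 + 4 + 5 + 4 = 20
Mean = 20 / 5 = 4.0

4.0


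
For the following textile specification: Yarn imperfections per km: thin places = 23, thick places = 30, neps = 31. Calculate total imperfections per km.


Formula: Total = thin places + thick places + neps
Total = 23 + 30 + 31
Total = 84 imperfections/km

84 imperfections/km


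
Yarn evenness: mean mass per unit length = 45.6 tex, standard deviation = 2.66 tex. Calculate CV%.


Formula: CV% = (standard deviation / mean) * 100
Step 1: Ratio = 2.66 / 45.6 = 0.058333
Step 2: CV% = 0.058333 * 100 = 5.8333% ≈ 5.8%

5.8%


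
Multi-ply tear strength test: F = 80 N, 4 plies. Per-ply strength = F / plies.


Formula: Per-ply strength = Total force / Number of plies
Per-ply = 80 N / 4
Per-ply = 20 N

20 N


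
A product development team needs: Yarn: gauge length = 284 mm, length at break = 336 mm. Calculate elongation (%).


Formula: Elongation (%) = ((L_break - L0) / L0) * 100
Step 1: Extension = 336 - 284 = 52 mm
Step 2: Elongation = (52 / 284) * 100
Step 3: Elongation = 0.183099 * 100 = 18.3099% ≈ 18.3%

18.3%


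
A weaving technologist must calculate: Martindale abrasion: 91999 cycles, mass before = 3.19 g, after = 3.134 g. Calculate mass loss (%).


Formula: Mass loss% = ((m_before - m_after) / m_before) * 100
Step 1: Mass loss = 3.19 - 3.134 = 0.056 g
Step 2: Ratio = 0.056 / 3.19 = 0.0175549
Step 3: Mass loss% = 0.0175549 * 100 = 1.75549% ≈ 1.76%

1.76%


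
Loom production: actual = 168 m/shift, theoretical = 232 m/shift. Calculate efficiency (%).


Formula: Efficiency% = (Actual output / Theoretical output) * 100
Efficiency% = (168 / 232) * 100
Efficiency% = 0.724138 * 100 = 72.4138% ≈ 72.4%

72.4%


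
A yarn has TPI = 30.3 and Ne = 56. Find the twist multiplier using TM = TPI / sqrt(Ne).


Formula: TM = TPI / sqrt(Ne)
Step 1: sqrt(Ne) = sqrt(56) = 7.4833
Step 2: TM = 30.3 / 7.4833 = 4.05

4.05 TM


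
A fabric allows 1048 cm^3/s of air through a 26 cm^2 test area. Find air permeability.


Formula: Air Permeability = Airflow / Test Area
AP = 1048 cm^3/s / 26 cm^2
AP = 40.3 cm^3/s/cm^2

40.3 cm^3/s/cm^2


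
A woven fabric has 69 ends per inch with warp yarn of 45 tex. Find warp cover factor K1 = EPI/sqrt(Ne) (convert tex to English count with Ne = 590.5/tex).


Formula: K1 = EPI / sqrt(Ne), with Ne = 590.5 / tex_warp
Step 1: Ne = 590.5 / 45 = 13.122
Step 2: sqrt(Ne) = sqrt(13.122) = 3.6224
Step 3: K1 = 69 / 3.6224 = 19.0

19.0


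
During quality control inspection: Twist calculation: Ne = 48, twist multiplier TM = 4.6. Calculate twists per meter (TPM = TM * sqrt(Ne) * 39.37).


Formula: TPM = TM * sqrt(Ne) * 39.37
Step 1: sqrt(Ne) = sqrt(48) = 6.9282
Step 2: TM * sqrt(Ne) = 4.6 * 6.9282 = 31.8697
Step 3: TPM = 31.8697 * 39.37 = 1255 twists/m

1255 twists/m


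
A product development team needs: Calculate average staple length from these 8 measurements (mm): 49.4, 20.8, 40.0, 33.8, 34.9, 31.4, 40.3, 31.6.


Formula: Mean = sum of lengths / count
Sum = 49.4 + 20.8 + 40.0 + 33.8 + 34.9 + 31.4 + 40.3 + 31.6
Sum = 282.2 mm
Mean = 282.2 / 8 = 35.28 mm

35.28 mm


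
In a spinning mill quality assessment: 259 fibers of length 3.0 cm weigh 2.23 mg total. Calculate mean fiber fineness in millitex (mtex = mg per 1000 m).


Formula: fineness (mtex) = mass (mg) / total length (km) = (mass_mg / total_length_m) * 1000
Step 1: Convert fiber length: 3.0 cm = 0.03 m
Step 2: Total fiber length = 259 * 0.03 = 7.77 m
Step 3: Linear density = 2.23 mg / 7.77 m = 0.2870 mg/m
Step 4: fineness = 0.2870 * 1000 = 287.0 mtex

287.0 mtex


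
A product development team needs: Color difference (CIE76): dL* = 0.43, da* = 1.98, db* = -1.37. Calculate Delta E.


Formula: Delta E = sqrt(dL*^2 + da*^2 + db*^2)
Step 1: dL*^2 = 0.43^2 = 0.1849
Step 2: da*^2 = 1.98^2 = 3.9204
Step 3: db*^2 = (-1.37)^2 = 1.8769
Step 4: Sum = 0.1849 + 3.9204 + 1.8769 = 5.9822
Step 5: Delta E = sqrt(5.9822) = 2.45

2.45 Delta E


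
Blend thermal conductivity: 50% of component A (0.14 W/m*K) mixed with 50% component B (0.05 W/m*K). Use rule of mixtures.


Formula: Blend property = (fraction_A * property_A) + (fraction_B * property_B)
Step 1: Contribution A = 50/100 * 0.14 W/m*K = 0.07 W/m*K
Step 2: Contribution B = 50/100 * 0.05 W/m*K = 0.025 W/m*K
Step 3: Blend thermal conductivity = 0.07 + 0.025 = 0.095 W/m*K

0.095 W/m*K


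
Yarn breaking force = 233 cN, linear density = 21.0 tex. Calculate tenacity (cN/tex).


Formula: Tenacity = Breaking force / Linear density
Tenacity = 233 cN / 21.0 tex
Tenacity = 11.10 cN/tex

11.10 cN/tex


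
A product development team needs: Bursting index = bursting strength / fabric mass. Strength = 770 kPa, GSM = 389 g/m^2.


Formula: Bursting Index = Bursting Strength / Fabric GSM
BI = 770 kPa / 389 g/m^2
BI = 1.979 kPa/(g/m^2)

1.979 kPa/(g/m^2)


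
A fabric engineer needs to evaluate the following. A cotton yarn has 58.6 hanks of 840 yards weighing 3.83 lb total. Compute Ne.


Formula: Ne = hanks / mass_lb
Substituting: Ne = 58.6 / 3.83
Ne = 15.3

15.3 Ne


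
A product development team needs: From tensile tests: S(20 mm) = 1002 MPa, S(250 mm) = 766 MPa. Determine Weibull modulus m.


Formula: m = ln(L1/L2) / ln(S2/S1)
Step 1: ln(L1/L2) = ln(20/250) = -2.52573
Step 2: S2/S1 = 766/1002 = 0.76447
Step 3: ln(S2/S1) = ln(0.76447) = -0.26857
Step 4: m = -2.52573 / -0.26857 = 9.40

9.40 (Weibull m)
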